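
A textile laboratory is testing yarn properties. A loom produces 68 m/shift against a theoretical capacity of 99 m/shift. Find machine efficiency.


Formula: Efficiency% = (Actual output / Theoretical output) * 100
Efficiency% = (68 / 99) * 100
Efficiency% = 0.686869 * 100 = 68.6869% ≈ 68.7%

68.7%


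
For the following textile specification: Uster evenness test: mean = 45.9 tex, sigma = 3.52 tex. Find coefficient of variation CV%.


Formula: CV% = (standard deviation / mean) * 100
Step 1: Ratio = 3.52 / 45.9 = 0.076688
Step 2: CV% = 0.076688 * 100 = 7.6688% ≈ 7.7%

7.7%


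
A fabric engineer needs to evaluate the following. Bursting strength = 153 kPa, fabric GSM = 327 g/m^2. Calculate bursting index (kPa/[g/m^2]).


Formula: Bursting Index = Bursting Strength / Fabric GSM
BI = 153 kPa / 327 g/m^2
BI = 0.468 kPa/(g/m^2)

0.468 kPa/(g/m^2)


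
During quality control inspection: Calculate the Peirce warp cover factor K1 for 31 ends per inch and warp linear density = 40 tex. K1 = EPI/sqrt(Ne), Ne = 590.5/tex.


Formula: K1 = EPI / sqrt(Ne), with Ne = 590.5 / tex_warp
Step 1: Ne = 590.5 / 40 = 14.763
Step 2: sqrt(Ne) = sqrt(14.763) = 3.8423
Step 3: K1 = 31 / 3.8423 = 8.1

8.1


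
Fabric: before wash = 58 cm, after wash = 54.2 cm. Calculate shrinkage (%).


Formula: Shrinkage% = ((L_before - L_after) / L_before) * 100
Step 1: Shrinkage = 58 - 54.2 = 3.8 cm
Step 2: Shrinkage% = (3.8 / 58) * 100
Step 3: Shrinkage% = 0.065517 * 100 = 6.5517% ≈ 6.6%

6.6%


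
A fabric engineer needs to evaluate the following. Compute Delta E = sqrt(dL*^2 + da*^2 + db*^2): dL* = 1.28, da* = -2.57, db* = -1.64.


Formula: Delta E = sqrt(dL*^2 + da*^2 + db*^2)
Step 1: dL*^2 = 1.28^2 = 1.6384
Step 2: da*^2 = (-2.57)^2 = 6.6049
Step 3: db*^2 = (-1.64)^2 = 2.6896
Step 4: Sum = 1.6384 + 6.6049 + 2.6896 = 10.9329
Step 5: Delta E = sqrt(10.9329) = 3.31

3.31 Delta E


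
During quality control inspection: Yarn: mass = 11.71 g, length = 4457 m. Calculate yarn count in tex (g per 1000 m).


Formula: Tex = (mass_g / length_m) * 1000
Substituting: Tex = (11.71 / 4457) * 1000
Intermediate: 11.71 / 4457 = 0.00262733 g/m
Tex = 0.00262733 * 1000 = 2.63 tex

2.63 tex


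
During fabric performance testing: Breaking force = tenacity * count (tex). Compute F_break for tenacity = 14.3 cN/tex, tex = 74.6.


Formula: Breaking force = Tenacity * Linear density
F = 14.3 cN/tex * 74.6 tex
F = 1066.78 cN

1066.78 cN


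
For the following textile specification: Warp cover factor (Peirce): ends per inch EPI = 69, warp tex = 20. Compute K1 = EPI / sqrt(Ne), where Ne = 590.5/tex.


Formula: K1 = EPI / sqrt(Ne), with Ne = 590.5 / tex_warp
Step 1: Ne = 590.5 / 20 = 29.525
Step 2: sqrt(Ne) = sqrt(29.525) = 5.4337
Step 3: K1 = 69 / 5.4337 = 12.7

12.7


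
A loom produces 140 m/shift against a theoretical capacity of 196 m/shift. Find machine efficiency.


Formula: Efficiency% = (Actual output / Theoretical output) * 100
Efficiency% = (140 / 196) * 100
Efficiency% = 0.714286 * 100 = 71.4286% ≈ 71.4%

71.4%


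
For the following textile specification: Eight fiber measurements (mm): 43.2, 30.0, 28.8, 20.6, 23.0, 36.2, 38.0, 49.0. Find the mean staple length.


Formula: Mean = sum of lengths / count
Sum = 43.2 + 30.0 + 28.8 + 20.6 + 23.0 + 36.2 + 38.0 + 49.0
Sum = 268.8 mm
Mean = 268.8 / 8 = 33.60 mm

33.60 mm


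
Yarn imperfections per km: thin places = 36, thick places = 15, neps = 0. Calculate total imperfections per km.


Formula: Total = thin places + thick places + neps
Total = 36 + 15 + 0
Total = 51 imperfections/km

51 imperfections/km


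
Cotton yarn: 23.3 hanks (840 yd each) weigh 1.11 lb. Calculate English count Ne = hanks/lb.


Formula: Ne = hanks / mass_lb
Substituting: Ne = 23.3 / 1.11
Ne = 21.0

21.0 Ne


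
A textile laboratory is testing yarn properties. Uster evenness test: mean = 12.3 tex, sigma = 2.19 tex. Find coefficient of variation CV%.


Formula: CV% = (standard deviation / mean) * 100
Step 1: Ratio = 2.19 / 12.3 = 0.178049
Step 2: CV% = 0.178049 * 100 = 17.8049% ≈ 17.8%

17.8%


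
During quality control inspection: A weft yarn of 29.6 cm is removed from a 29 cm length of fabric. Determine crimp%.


Formula: Crimp% = ((L_yarn - L_fabric) / L_fabric) * 100
Step 1: Extension = 29.6 - 29 = 0.6 cm
Step 2: Crimp% = (0.6 / 29) * 100
Step 3: Crimp% = 0.02069 * 100 = 2.069% ≈ 2.1%

2.1%


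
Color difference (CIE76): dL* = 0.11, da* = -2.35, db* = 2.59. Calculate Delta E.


Formula: Delta E = sqrt(dL*^2 + da*^2 + db*^2)
Step 1: dL*^2 = 0.11^2 = 0.0121
Step 2: da*^2 = (-2.35)^2 = 5.5225
Step 3: db*^2 = 2.59^2 = 6.7081
Step 4: Sum = 0.0121 + 5.5225 + 6.7081 = 12.2427
Step 5: Delta E = sqrt(12.2427) = 3.5

3.5 Delta E


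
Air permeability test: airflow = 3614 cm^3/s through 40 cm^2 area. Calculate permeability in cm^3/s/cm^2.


Formula: Air Permeability = Airflow / Test Area
AP = 3614 cm^3/s / 40 cm^2
AP = 90.4 cm^3/s/cm^2

90.4 cm^3/s/cm^2


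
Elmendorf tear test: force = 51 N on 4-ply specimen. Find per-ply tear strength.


Formula: Per-ply strength = Total force / Number of plies
Per-ply = 51 N / 4
Per-ply = 12.75 N

12.75 N


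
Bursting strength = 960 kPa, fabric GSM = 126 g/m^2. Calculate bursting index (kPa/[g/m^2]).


Formula: Bursting Index = Bursting Strength / Fabric GSM
BI = 960 kPa / 126 g/m^2
BI = 7.619 kPa/(g/m^2)

7.619 kPa/(g/m^2)


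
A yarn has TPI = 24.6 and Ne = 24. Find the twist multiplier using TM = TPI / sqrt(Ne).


Formula: TM = TPI / sqrt(Ne)
Step 1: sqrt(Ne) = sqrt(24) = 4.899
Step 2: TM = 24.6 / 4.899 = 5.02

5.02 TM


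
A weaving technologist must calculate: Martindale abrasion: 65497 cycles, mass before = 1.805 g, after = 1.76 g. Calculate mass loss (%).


Formula: Mass loss% = ((m_before - m_after) / m_before) * 100
Step 1: Mass loss = 1.805 - 1.76 = 0.045 g
Step 2: Ratio = 0.045 / 1.805 = 0.0249307
Step 3: Mass loss% = 0.0249307 * 100 = 2.49307% ≈ 2.49%

2.49%


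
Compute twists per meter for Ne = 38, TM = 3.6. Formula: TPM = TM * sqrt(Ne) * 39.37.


Formula: TPM = TM * sqrt(Ne) * 39.37
Step 1: sqrt(Ne) = sqrt(38) = 6.1644
Step 2: TM * sqrt(Ne) = 3.6 * 6.1644 = 22.1918
Step 3: TPM = 22.1918 * 39.37 = 874 twists/m

874 twists/m


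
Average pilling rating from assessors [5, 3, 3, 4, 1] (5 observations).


Formula: Mean = sum / count
Sum = 5 + 3 + 3 + 4 + 1 = 16
Mean = 16 / 5 = 3.2

3.2


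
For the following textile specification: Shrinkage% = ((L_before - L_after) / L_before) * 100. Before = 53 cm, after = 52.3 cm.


Formula: Shrinkage% = ((L_before - L_after) / L_before) * 100
Step 1: Shrinkage = 53 - 52.3 = 0.7 cm
Step 2: Shrinkage% = (0.7 / 53) * 100
Step 3: Shrinkage% = 0.013208 * 100 = 1.3208% ≈ 1.3%

1.3%


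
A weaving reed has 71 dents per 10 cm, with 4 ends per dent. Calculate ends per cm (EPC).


Formula: EPC = (dents per 10 cm * ends per dent) / 10
Step 1: Total ends per 10 cm = 71 * 4 = 284
Step 2: EPC = 284 / 10 = 28.4 ends/cm

28.4 ends/cm


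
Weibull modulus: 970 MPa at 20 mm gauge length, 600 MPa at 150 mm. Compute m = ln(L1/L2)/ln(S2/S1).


Formula: m = ln(L1/L2) / ln(S2/S1)
Step 1: ln(L1/L2) = ln(20/150) = -2.01490
Step 2: S2/S1 = 600/970 = 0.61856
Step 3: ln(S2/S1) = ln(0.61856) = -0.48036
Step 4: m = -2.01490 / -0.48036 = 4.19

4.19 (Weibull m)


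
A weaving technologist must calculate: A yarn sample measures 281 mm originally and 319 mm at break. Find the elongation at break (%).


Formula: Elongation (%) = ((L_break - L0) / L0) * 100
Step 1: Extension = 319 - 281 = 38 mm
Step 2: Elongation = (38 / 281) * 100
Step 3: Elongation = 0.135231 * 100 = 13.5231% ≈ 13.5%

13.5%


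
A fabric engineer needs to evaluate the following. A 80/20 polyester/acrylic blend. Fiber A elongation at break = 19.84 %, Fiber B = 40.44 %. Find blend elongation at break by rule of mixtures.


Formula: Blend property = (fraction_A * property_A) + (fraction_B * property_B)
Step 1: Contribution A = 80/100 * 19.84 % = 15.872 %
Step 2: Contribution B = 20/100 * 40.44 % = 8.088 %
Step 3: Blend elongation at break = 15.872 + 8.088 = 23.96 %

23.96 %


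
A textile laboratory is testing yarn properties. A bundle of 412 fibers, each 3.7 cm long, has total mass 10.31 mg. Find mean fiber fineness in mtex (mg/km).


Formula: fineness (mtex) = mass (mg) / total length (km) = (mass_mg / total_length_m) * 1000
Step 1: Convert fiber length: 3.7 cm = 0.037 m
Step 2: Total fiber length = 412 * 0.037 = 15.244 m
Step 3: Linear density = 10.31 mg / 15.244 m = 0.6763 mg/m
Step 4: fineness = 0.6763 * 1000 = 676.3 mtex

676.3 mtex


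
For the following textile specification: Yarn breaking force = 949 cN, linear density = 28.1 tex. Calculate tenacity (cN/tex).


Formula: Tenacity = Breaking force / Linear density
Tenacity = 949 cN / 28.1 tex
Tenacity = 33.77 cN/tex

33.77 cN/tex


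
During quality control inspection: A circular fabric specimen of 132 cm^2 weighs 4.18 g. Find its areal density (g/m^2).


Formula: GSM = mass_g / area_m2
Step 1: Convert area: 132 cm^2 = 132 / 10000 = 0.0132 m^2
Step 2: GSM = 4.18 g / 0.0132 m^2 = 316.7 g/m^2

316.7 g/m^2


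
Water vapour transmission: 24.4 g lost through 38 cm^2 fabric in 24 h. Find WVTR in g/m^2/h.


Formula: WVTR = mass_loss / (area * time)
Step 1: Convert area: 38 cm^2 = 0.0038 m^2
Step 2: WVTR = 24.4 g / (0.0038 m^2 * 24 h)
Step 3: WVTR = 24.4 / 0.0912 = 267.5 g/m^2/h

267.5 g/m^2/h


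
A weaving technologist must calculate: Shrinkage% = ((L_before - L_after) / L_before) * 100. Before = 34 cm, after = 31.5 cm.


Formula: Shrinkage% = ((L_before - L_after) / L_before) * 100
Step 1: Shrinkage = 34 - 31.5 = 2.5 cm
Step 2: Shrinkage% = (2.5 / 34) * 100
Step 3: Shrinkage% = 0.073529 * 100 = 7.3529% ≈ 7.4%

7.4%


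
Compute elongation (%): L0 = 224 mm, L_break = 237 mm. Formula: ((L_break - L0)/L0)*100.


Formula: Elongation (%) = ((L_break - L0) / L0) * 100
Step 1: Extension = 237 - 224 = 13 mm
Step 2: Elongation = (13 / 224) * 100
Step 3: Elongation = 0.058036 * 100 = 5.8036% ≈ 5.8%

5.8%


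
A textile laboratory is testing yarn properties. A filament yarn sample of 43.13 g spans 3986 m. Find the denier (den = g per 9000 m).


Formula: den = (mass_g / length_m) * 9000
Substituting: den = (43.13 / 3986) * 9000
Intermediate: 43.13 / 3986 = 0.01082037 g/m
den = 0.01082037 * 9000 = 97.4 denier

97.4 denier


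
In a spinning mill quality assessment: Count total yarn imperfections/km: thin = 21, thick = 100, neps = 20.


Formula: Total = thin places + thick places + neps
Total = 21 + 100 + 20
Total = 141 imperfections/km

141 imperfections/km


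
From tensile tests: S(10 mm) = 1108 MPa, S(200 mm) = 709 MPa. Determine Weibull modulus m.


Formula: m = ln(L1/L2) / ln(S2/S1)
Step 1: ln(L1/L2) = ln(10/200) = -2.99573
Step 2: S2/S1 = 709/1108 = 0.63989
Step 3: ln(S2/S1) = ln(0.63989) = -0.44646
Step 4: m = -2.99573 / -0.44646 = 6.71

6.71 (Weibull m)


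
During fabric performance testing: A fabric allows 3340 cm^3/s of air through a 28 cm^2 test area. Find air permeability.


Formula: Air Permeability = Airflow / Test Area
AP = 3340 cm^3/s / 28 cm^2
AP = 119.3 cm^3/s/cm^2

119.3 cm^3/s/cm^2


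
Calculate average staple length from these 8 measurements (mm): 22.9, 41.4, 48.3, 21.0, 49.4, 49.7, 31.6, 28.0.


Formula: Mean = sum of lengths / count
Sum = 22.9 + 41.4 + 48.3 + 21.0 + 49.4 + 49.7 + 31.6 + 28.0
Sum = 292.3 mm
Mean = 292.3 / 8 = 36.54 mm

36.54 mm


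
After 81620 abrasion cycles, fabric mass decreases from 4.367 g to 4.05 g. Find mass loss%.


Formula: Mass loss% = ((m_before - m_after) / m_before) * 100
Step 1: Mass loss = 4.367 - 4.05 = 0.317 g
Step 2: Ratio = 0.317 / 4.367 = 0.0725899
Step 3: Mass loss% = 0.0725899 * 100 = 7.25899% ≈ 7.26%

7.26%


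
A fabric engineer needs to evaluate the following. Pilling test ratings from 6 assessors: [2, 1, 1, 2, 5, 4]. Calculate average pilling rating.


Formula: Mean = sum / count
Sum = 2 + 1 + 1 + 2 + 5 + 4 = 15
Mean = 15 / 6 = 2.5

2.5


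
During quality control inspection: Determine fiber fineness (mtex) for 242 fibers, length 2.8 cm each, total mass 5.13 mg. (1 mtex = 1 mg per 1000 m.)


Formula: fineness (mtex) = mass (mg) / total length (km) = (mass_mg / total_length_m) * 1000
Step 1: Convert fiber length: 2.8 cm = 0.028 m
Step 2: Total fiber length = 242 * 0.028 = 6.776 m
Step 3: Linear density = 5.13 mg / 6.776 m = 0.7571 mg/m
Step 4: fineness = 0.7571 * 1000 = 757.1 mtex

757.1 mtex


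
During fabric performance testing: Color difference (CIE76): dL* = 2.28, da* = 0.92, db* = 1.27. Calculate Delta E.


Formula: Delta E = sqrt(dL*^2 + da*^2 + db*^2)
Step 1: dL*^2 = 2.28^2 = 5.1984
Step 2: da*^2 = 0.92^2 = 0.8464
Step 3: db*^2 = 1.27^2 = 1.6129
Step 4: Sum = 5.1984 + 0.8464 + 1.6129 = 7.6577
Step 5: Delta E = sqrt(7.6577) = 2.77

2.77 Delta E


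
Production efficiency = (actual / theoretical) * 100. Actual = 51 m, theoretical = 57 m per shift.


Formula: Efficiency% = (Actual output / Theoretical output) * 100
Efficiency% = (51 / 57) * 100
Efficiency% = 0.894737 * 100 = 89.4737% ≈ 89.5%

89.5%


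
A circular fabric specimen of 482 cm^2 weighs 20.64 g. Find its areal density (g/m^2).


Formula: GSM = mass_g / area_m2
Step 1: Convert area: 482 cm^2 = 482 / 10000 = 0.0482 m^2
Step 2: GSM = 20.64 g / 0.0482 m^2 = 428.2 g/m^2

428.2 g/m^2


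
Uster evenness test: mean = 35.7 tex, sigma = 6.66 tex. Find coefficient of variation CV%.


Formula: CV% = (standard deviation / mean) * 100
Step 1: Ratio = 6.66 / 35.7 = 0.186555
Step 2: CV% = 0.186555 * 100 = 18.6555% ≈ 18.7%

18.7%


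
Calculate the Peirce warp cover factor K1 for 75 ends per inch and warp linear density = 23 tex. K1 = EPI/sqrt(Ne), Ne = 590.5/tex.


Formula: K1 = EPI / sqrt(Ne), with Ne = 590.5 / tex_warp
Step 1: Ne = 590.5 / 23 = 25.674
Step 2: sqrt(Ne) = sqrt(25.674) = 5.067
Step 3: K1 = 75 / 5.067 = 14.8

14.8


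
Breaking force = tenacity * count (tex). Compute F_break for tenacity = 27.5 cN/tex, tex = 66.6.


Formula: Breaking force = Tenacity * Linear density
F = 27.5 cN/tex * 66.6 tex
F = 1831.50 cN

1831.50 cN


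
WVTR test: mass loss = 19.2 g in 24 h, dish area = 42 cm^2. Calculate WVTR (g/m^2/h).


Formula: WVTR = mass_loss / (area * time)
Step 1: Convert area: 42 cm^2 = 0.0042 m^2
Step 2: WVTR = 19.2 g / (0.0042 m^2 * 24 h)
Step 3: WVTR = 19.2 / 0.1008 = 190.5 g/m^2/h

190.5 g/m^2/h


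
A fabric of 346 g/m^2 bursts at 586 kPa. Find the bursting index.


Formula: Bursting Index = Bursting Strength / Fabric GSM
BI = 586 kPa / 346 g/m^2
BI = 1.694 kPa/(g/m^2)

1.694 kPa/(g/m^2)


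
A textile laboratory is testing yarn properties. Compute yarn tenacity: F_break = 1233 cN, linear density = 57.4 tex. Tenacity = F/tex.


Formula: Tenacity = Breaking force / Linear density
Tenacity = 1233 cN / 57.4 tex
Tenacity = 21.48 cN/tex

21.48 cN/tex


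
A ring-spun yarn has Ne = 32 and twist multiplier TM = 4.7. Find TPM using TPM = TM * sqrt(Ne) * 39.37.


Formula: TPM = TM * sqrt(Ne) * 39.37
Step 1: sqrt(Ne) = sqrt(32) = 5.6569
Step 2: TM * sqrt(Ne) = 4.7 * 5.6569 = 26.5874
Step 3: TPM = 26.5874 * 39.37 = 1047 twists/m

1047 twists/m


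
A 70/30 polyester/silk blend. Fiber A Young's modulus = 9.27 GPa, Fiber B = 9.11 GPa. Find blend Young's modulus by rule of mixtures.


Formula: Blend property = (fraction_A * property_A) + (fraction_B * property_B)
Step 1: Contribution A = 70/100 * 9.27 GPa = 6.489 GPa
Step 2: Contribution B = 30/100 * 9.11 GPa = 2.733 GPa
Step 3: Blend Young's modulus = 6.489 + 2.733 = 9.222 GPa

9.222 GPa


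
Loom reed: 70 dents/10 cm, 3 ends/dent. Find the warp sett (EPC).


Formula: EPC = (dents per 10 cm * ends per dent) / 10
Step 1: Total ends per 10 cm = 70 * 3 = 210
Step 2: EPC = 210 / 10 = 21.0 ends/cm

21.0 ends/cm


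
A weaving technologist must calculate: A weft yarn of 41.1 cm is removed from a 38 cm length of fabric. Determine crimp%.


Formula: Crimp% = ((L_yarn - L_fabric) / L_fabric) * 100
Step 1: Extension = 41.1 - 38 = 3.1 cm
Step 2: Crimp% = (3.1 / 38) * 100
Step 3: Crimp% = 0.081579 * 100 = 8.1579% ≈ 8.2%

8.2%


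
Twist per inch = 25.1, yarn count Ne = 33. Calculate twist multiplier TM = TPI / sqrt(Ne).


Formula: TM = TPI / sqrt(Ne)
Step 1: sqrt(Ne) = sqrt(33) = 5.7446
Step 2: TM = 25.1 / 5.7446 = 4.37

4.37 TM


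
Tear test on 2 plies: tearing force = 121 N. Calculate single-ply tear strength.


Formula: Per-ply strength = Total force / Number of plies
Per-ply = 121 N / 2
Per-ply = 60.5 N

60.5 N


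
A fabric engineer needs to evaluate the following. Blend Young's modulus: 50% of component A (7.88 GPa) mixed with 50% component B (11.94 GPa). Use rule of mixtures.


Formula: Blend property = (fraction_A * property_A) + (fraction_B * property_B)
Step 1: Contribution A = 50/100 * 7.88 GPa = 3.94 GPa
Step 2: Contribution B = 50/100 * 11.94 GPa = 5.97 GPa
Step 3: Blend Young's modulus = 3.94 + 5.97 = 9.91 GPa

9.91 GPa


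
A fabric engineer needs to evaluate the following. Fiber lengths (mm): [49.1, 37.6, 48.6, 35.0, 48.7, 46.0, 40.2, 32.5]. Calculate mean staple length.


Formula: Mean = sum of lengths / count
Sum = 49.1 + 37.6 + 48.6 + 35.0 + 48.7 + 46.0 + 40.2 + 32.5
Sum = 337.7 mm
Mean = 337.7 / 8 = 42.21 mm

42.21 mm


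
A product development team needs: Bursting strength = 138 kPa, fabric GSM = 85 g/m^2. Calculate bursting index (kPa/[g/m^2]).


Formula: Bursting Index = Bursting Strength / Fabric GSM
BI = 138 kPa / 85 g/m^2
BI = 1.624 kPa/(g/m^2)

1.624 kPa/(g/m^2)


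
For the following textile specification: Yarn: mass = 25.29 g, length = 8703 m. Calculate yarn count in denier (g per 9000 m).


Formula: den = (mass_g / length_m) * 9000
Substituting: den = (25.29 / 8703) * 9000
Intermediate: 25.29 / 8703 = 0.00290589 g/m
den = 0.00290589 * 9000 = 26.2 denier

26.2 denier


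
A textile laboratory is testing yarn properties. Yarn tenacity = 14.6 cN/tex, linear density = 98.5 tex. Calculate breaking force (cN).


Formula: Breaking force = Tenacity * Linear density
F = 14.6 cN/tex * 98.5 tex
F = 1438.10 cN

1438.10 cN


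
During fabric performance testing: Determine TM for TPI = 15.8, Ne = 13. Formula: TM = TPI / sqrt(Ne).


Formula: TM = TPI / sqrt(Ne)
Step 1: sqrt(Ne) = sqrt(13) = 3.6056
Step 2: TM = 15.8 / 3.6056 = 4.38

4.38 TM


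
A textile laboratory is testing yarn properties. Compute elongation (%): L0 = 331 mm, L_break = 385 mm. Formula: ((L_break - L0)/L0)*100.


Formula: Elongation (%) = ((L_break - L0) / L0) * 100
Step 1: Extension = 385 - 331 = 54 mm
Step 2: Elongation = (54 / 331) * 100
Step 3: Elongation = 0.163142 * 100 = 16.3142% ≈ 16.3%

16.3%


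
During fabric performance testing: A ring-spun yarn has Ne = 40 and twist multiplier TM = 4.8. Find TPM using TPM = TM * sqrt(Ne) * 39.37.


Formula: TPM = TM * sqrt(Ne) * 39.37
Step 1: sqrt(Ne) = sqrt(40) = 6.3246
Step 2: TM * sqrt(Ne) = 4.8 * 6.3246 = 30.3581
Step 3: TPM = 30.3581 * 39.37 = 1195 twists/m

1195 twists/m


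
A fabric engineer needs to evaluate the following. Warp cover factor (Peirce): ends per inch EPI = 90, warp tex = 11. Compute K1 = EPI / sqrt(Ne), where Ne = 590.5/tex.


Formula: K1 = EPI / sqrt(Ne), with Ne = 590.5 / tex_warp
Step 1: Ne = 590.5 / 11 = 53.682
Step 2: sqrt(Ne) = sqrt(53.682) = 7.3268
Step 3: K1 = 90 / 7.3268 = 12.3

12.3


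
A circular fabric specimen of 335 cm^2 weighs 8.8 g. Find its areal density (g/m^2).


Formula: GSM = mass_g / area_m2
Step 1: Convert area: 335 cm^2 = 335 / 10000 = 0.0335 m^2
Step 2: GSM = 8.8 g / 0.0335 m^2 = 262.7 g/m^2

262.7 g/m^2


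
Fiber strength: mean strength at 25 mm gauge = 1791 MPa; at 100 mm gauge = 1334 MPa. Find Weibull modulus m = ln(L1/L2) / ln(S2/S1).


Formula: m = ln(L1/L2) / ln(S2/S1)
Step 1: ln(L1/L2) = ln(25/100) = -1.38629
Step 2: S2/S1 = 1334/1791 = 0.74484
Step 3: ln(S2/S1) = ln(0.74484) = -0.29459
Step 4: m = -1.38629 / -0.29459 = 4.71

4.71 (Weibull m)


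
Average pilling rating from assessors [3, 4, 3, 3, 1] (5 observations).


Formula: Mean = sum / count
Sum = 3 + 4 + 3 + 3 + 1 = 14
Mean = 14 / 5 = 2.8

2.8


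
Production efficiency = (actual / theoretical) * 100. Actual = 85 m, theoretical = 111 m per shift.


Formula: Efficiency% = (Actual output / Theoretical output) * 100
Efficiency% = (85 / 111) * 100
Efficiency% = 0.765766 * 100 = 76.5766% ≈ 76.6%

76.6%


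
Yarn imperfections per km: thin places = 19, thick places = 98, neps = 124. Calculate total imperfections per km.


Formula: Total = thin places + thick places + neps
Total = 19 + 98 + 124
Total = 241 imperfections/km

241 imperfections/km


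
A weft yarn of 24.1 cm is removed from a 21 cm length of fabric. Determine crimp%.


Formula: Crimp% = ((L_yarn - L_fabric) / L_fabric) * 100
Step 1: Extension = 24.1 - 21 = 3.1 cm
Step 2: Crimp% = (3.1 / 21) * 100
Step 3: Crimp% = 0.147619 * 100 = 14.7619% ≈ 14.8%

14.8%


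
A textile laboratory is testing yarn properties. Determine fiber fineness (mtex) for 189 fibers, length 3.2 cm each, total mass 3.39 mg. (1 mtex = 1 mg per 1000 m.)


Formula: fineness (mtex) = mass (mg) / total length (km) = (mass_mg / total_length_m) * 1000
Step 1: Convert fiber length: 3.2 cm = 0.032 m
Step 2: Total fiber length = 189 * 0.032 = 6.048 m
Step 3: Linear density = 3.39 mg / 6.048 m = 0.5605 mg/m
Step 4: fineness = 0.5605 * 1000 = 560.5 mtex

560.5 mtex


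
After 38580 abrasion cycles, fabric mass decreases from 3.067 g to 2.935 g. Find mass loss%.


Formula: Mass loss% = ((m_before - m_after) / m_before) * 100
Step 1: Mass loss = 3.067 - 2.935 = 0.132 g
Step 2: Ratio = 0.132 / 3.067 = 0.0430388
Step 3: Mass loss% = 0.0430388 * 100 = 4.30388% ≈ 4.30%

4.30%


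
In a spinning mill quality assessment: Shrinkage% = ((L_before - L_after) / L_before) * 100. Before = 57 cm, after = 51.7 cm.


Formula: Shrinkage% = ((L_before - L_after) / L_before) * 100
Step 1: Shrinkage = 57 - 51.7 = 5.3 cm
Step 2: Shrinkage% = (5.3 / 57) * 100
Step 3: Shrinkage% = 0.092982 * 100 = 9.2982% ≈ 9.3%

9.3%


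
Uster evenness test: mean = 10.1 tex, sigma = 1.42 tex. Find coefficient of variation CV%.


Formula: CV% = (standard deviation / mean) * 100
Step 1: Ratio = 1.42 / 10.1 = 0.140594
Step 2: CV% = 0.140594 * 100 = 14.0594% ≈ 14.1%

14.1%


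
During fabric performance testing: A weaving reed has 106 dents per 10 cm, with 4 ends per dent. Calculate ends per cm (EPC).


Formula: EPC = (dents per 10 cm * ends per dent) / 10
Step 1: Total ends per 10 cm = 106 * 4 = 424
Step 2: EPC = 424 / 10 = 42.4 ends/cm

42.4 ends/cm


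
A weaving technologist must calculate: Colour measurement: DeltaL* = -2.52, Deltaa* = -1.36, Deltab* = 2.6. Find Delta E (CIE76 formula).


Formula: Delta E = sqrt(dL*^2 + da*^2 + db*^2)
Step 1: dL*^2 = (-2.52)^2 = 6.3504
Step 2: da*^2 = (-1.36)^2 = 1.8496
Step 3: db*^2 = 2.6^2 = 6.76
Step 4: Sum = 6.3504 + 1.8496 + 6.76 = 14.96
Step 5: Delta E = sqrt(14.96) = 3.87

3.87 Delta E


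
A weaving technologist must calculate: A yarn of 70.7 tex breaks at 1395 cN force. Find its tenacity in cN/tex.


Formula: Tenacity = Breaking force / Linear density
Tenacity = 1395 cN / 70.7 tex
Tenacity = 19.73 cN/tex

19.73 cN/tex


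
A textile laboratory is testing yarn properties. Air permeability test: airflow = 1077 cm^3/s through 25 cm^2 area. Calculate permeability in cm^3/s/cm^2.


Formula: Air Permeability = Airflow / Test Area
AP = 1077 cm^3/s / 25 cm^2
AP = 43.1 cm^3/s/cm^2

43.1 cm^3/s/cm^2


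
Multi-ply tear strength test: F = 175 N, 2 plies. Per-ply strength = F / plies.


Formula: Per-ply strength = Total force / Number of plies
Per-ply = 175 N / 2
Per-ply = 87.5 N

87.5 N


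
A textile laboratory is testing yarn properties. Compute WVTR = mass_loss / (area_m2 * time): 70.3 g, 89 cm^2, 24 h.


Formula: WVTR = mass_loss / (area * time)
Step 1: Convert area: 89 cm^2 = 0.0089 m^2
Step 2: WVTR = 70.3 g / (0.0089 m^2 * 24 h)
Step 3: WVTR = 70.3 / 0.2136 = 329.1 g/m^2/h

329.1 g/m^2/h


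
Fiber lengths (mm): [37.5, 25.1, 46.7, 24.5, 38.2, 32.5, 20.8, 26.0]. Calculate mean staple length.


Formula: Mean = sum of lengths / count
Sum = 37.5 + 25.1 + 46.7 + 24.5 + 38.2 + 32.5 + 20.8 + 26.0
Sum = 251.3 mm
Mean = 251.3 / 8 = 31.41 mm

31.41 mm


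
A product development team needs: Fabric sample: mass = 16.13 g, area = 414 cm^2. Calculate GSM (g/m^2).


Formula: GSM = mass_g / area_m2
Step 1: Convert area: 414 cm^2 = 414 / 10000 = 0.0414 m^2
Step 2: GSM = 16.13 g / 0.0414 m^2 = 389.6 g/m^2

389.6 g/m^2


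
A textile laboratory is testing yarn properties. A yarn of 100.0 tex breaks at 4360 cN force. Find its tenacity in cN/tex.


Formula: Tenacity = Breaking force / Linear density
Tenacity = 4360 cN / 100.0 tex
Tenacity = 43.60 cN/tex

43.60 cN/tex


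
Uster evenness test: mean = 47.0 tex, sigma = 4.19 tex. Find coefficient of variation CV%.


Formula: CV% = (standard deviation / mean) * 100
Step 1: Ratio = 4.19 / 47.0 = 0.089149
Step 2: CV% = 0.089149 * 100 = 8.9149% ≈ 8.9%

8.9%


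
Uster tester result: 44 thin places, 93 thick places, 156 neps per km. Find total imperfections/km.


Formula: Total = thin places + thick places + neps
Total = 44 + 93 + 156
Total = 293 imperfections/km

293 imperfections/km


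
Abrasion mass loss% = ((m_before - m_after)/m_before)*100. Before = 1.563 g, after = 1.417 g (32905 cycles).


Formula: Mass loss% = ((m_before - m_after) / m_before) * 100
Step 1: Mass loss = 1.563 - 1.417 = 0.146 g
Step 2: Ratio = 0.146 / 1.563 = 0.0934101
Step 3: Mass loss% = 0.0934101 * 100 = 9.34101% ≈ 9.34%

9.34%


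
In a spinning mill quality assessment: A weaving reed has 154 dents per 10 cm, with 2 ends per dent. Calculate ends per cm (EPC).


Formula: EPC = (dents per 10 cm * ends per dent) / 10
Step 1: Total ends per 10 cm = 154 * 2 = 308
Step 2: EPC = 308 / 10 = 30.8 ends/cm

30.8 ends/cm


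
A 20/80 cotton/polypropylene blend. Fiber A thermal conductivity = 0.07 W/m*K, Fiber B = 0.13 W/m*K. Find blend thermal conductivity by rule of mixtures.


Formula: Blend property = (fraction_A * property_A) + (fraction_B * property_B)
Step 1: Contribution A = 20/100 * 0.07 W/m*K = 0.014 W/m*K
Step 2: Contribution B = 80/100 * 0.13 W/m*K = 0.104 W/m*K
Step 3: Blend thermal conductivity = 0.014 + 0.104 = 0.118 W/m*K

0.118 W/m*K


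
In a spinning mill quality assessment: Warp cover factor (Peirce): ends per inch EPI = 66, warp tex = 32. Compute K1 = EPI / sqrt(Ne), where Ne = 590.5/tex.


Formula: K1 = EPI / sqrt(Ne), with Ne = 590.5 / tex_warp
Step 1: Ne = 590.5 / 32 = 18.453
Step 2: sqrt(Ne) = sqrt(18.453) = 4.2957
Step 3: K1 = 66 / 4.2957 = 15.4

15.4


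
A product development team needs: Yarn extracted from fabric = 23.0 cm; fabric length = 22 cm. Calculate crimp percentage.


Formula: Crimp% = ((L_yarn - L_fabric) / L_fabric) * 100
Step 1: Extension = 23.0 - 22 = 1.0 cm
Step 2: Crimp% = (1.0 / 22) * 100
Step 3: Crimp% = 0.045455 * 100 = 4.5455% ≈ 4.5%

4.5%


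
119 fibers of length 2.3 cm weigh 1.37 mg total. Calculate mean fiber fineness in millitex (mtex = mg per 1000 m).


Formula: fineness (mtex) = mass (mg) / total length (km) = (mass_mg / total_length_m) * 1000
Step 1: Convert fiber length: 2.3 cm = 0.023 m
Step 2: Total fiber length = 119 * 0.023 = 2.737 m
Step 3: Linear density = 1.37 mg / 2.737 m = 0.5005 mg/m
Step 4: fineness = 0.5005 * 1000 = 500.5 mtex

500.5 mtex


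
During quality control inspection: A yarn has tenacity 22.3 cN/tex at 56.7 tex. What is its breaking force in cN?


Formula: Breaking force = Tenacity * Linear density
F = 22.3 cN/tex * 56.7 tex
F = 1264.41 cN

1264.41 cN


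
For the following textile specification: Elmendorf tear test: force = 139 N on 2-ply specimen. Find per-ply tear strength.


Formula: Per-ply strength = Total force / Number of plies
Per-ply = 139 N / 2
Per-ply = 69.5 N

69.5 N


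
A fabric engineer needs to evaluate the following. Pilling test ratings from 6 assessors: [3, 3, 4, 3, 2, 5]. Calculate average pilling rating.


Formula: Mean = sum / count
Sum = 3 + 3 + 4 + 3 + 2 + 5 = 20
Mean = 20 / 6 = 3.3

3.3


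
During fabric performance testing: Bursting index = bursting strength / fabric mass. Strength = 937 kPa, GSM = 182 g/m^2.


Formula: Bursting Index = Bursting Strength / Fabric GSM
BI = 937 kPa / 182 g/m^2
BI = 5.148 kPa/(g/m^2)

5.148 kPa/(g/m^2)


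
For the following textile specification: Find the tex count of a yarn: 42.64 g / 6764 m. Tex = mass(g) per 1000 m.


Formula: Tex = (mass_g / length_m) * 1000
Substituting: Tex = (42.64 / 6764) * 1000
Intermediate: 42.64 / 6764 = 0.00630396 g/m
Tex = 0.00630396 * 1000 = 6.30 tex

6.30 tex


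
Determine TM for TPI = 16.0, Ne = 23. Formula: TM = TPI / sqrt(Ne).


Formula: TM = TPI / sqrt(Ne)
Step 1: sqrt(Ne) = sqrt(23) = 4.7958
Step 2: TM = 16.0 / 4.7958 = 3.34

3.34 TM


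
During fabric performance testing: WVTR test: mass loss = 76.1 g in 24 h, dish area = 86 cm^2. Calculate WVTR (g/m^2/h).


Formula: WVTR = mass_loss / (area * time)
Step 1: Convert area: 86 cm^2 = 0.0086 m^2
Step 2: WVTR = 76.1 g / (0.0086 m^2 * 24 h)
Step 3: WVTR = 76.1 / 0.2064 = 368.7 g/m^2/h

368.7 g/m^2/h


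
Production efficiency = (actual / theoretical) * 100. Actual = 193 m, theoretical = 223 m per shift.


Formula: Efficiency% = (Actual output / Theoretical output) * 100
Efficiency% = (193 / 223) * 100
Efficiency% = 0.865471 * 100 = 86.5471% ≈ 86.5%

86.5%


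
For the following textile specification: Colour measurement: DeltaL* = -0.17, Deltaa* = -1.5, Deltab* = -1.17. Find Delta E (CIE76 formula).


Formula: Delta E = sqrt(dL*^2 + da*^2 + db*^2)
Step 1: dL*^2 = (-0.17)^2 = 0.0289
Step 2: da*^2 = (-1.5)^2 = 2.25
Step 3: db*^2 = (-1.17)^2 = 1.3689
Step 4: Sum = 0.0289 + 2.25 + 1.3689 = 3.6478
Step 5: Delta E = sqrt(3.6478) = 1.91

1.91 Delta E


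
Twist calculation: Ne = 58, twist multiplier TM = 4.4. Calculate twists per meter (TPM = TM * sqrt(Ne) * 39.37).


Formula: TPM = TM * sqrt(Ne) * 39.37
Step 1: sqrt(Ne) = sqrt(58) = 7.6158
Step 2: TM * sqrt(Ne) = 4.4 * 7.6158 = 33.5095
Step 3: TPM = 33.5095 * 39.37 = 1319 twists/m

1319 twists/m


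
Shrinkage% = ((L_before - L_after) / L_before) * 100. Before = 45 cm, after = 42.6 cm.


Formula: Shrinkage% = ((L_before - L_after) / L_before) * 100
Step 1: Shrinkage = 45 - 42.6 = 2.4 cm
Step 2: Shrinkage% = (2.4 / 45) * 100
Step 3: Shrinkage% = 0.053333 * 100 = 5.3333% ≈ 5.3%

5.3%


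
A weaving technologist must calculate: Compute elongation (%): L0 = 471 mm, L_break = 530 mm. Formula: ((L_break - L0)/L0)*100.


Formula: Elongation (%) = ((L_break - L0) / L0) * 100
Step 1: Extension = 530 - 471 = 59 mm
Step 2: Elongation = (59 / 471) * 100
Step 3: Elongation = 0.125265 * 100 = 12.5265% ≈ 12.5%

12.5%


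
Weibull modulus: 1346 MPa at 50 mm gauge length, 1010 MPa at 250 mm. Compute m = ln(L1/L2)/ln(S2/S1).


Formula: m = ln(L1/L2) / ln(S2/S1)
Step 1: ln(L1/L2) = ln(50/250) = -1.60944
Step 2: S2/S1 = 1010/1346 = 0.75037
Step 3: ln(S2/S1) = ln(0.75037) = -0.28719
Step 4: m = -1.60944 / -0.28719 = 5.60

5.60 (Weibull m)


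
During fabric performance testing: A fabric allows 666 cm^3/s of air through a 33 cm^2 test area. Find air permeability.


Formula: Air Permeability = Airflow / Test Area
AP = 666 cm^3/s / 33 cm^2
AP = 20.2 cm^3/s/cm^2

20.2 cm^3/s/cm^2


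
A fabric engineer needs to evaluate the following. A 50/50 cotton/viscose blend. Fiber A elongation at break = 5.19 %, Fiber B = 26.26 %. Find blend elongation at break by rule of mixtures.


Formula: Blend property = (fraction_A * property_A) + (fraction_B * property_B)
Step 1: Contribution A = 50/100 * 5.19 % = 2.595 %
Step 2: Contribution B = 50/100 * 26.26 % = 13.13 %
Step 3: Blend elongation at break = 2.595 + 13.13 = 15.725 %

15.725 %


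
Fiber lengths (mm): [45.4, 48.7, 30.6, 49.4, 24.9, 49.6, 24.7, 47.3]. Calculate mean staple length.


Formula: Mean = sum of lengths / count
Sum = 45.4 + 48.7 + 30.6 + 49.4 + 24.9 + 49.6 + 24.7 + 47.3
Sum = 320.6 mm
Mean = 320.6 / 8 = 40.08 mm

40.08 mm


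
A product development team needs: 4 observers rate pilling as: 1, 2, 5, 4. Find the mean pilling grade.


Formula: Mean = sum / count
Sum = 1 + 2 + 5 + 4 = 12
Mean = 12 / 4 = 3.0

3.0


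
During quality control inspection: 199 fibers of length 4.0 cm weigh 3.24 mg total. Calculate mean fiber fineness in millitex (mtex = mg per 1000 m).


Formula: fineness (mtex) = mass (mg) / total length (km) = (mass_mg / total_length_m) * 1000
Step 1: Convert fiber length: 4.0 cm = 0.04 m
Step 2: Total fiber length = 199 * 0.04 = 7.96 m
Step 3: Linear density = 3.24 mg / 7.96 m = 0.4070 mg/m
Step 4: fineness = 0.4070 * 1000 = 407.0 mtex

407.0 mtex


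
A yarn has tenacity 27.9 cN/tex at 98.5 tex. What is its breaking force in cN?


Formula: Breaking force = Tenacity * Linear density
F = 27.9 cN/tex * 98.5 tex
F = 2748.15 cN

2748.15 cN


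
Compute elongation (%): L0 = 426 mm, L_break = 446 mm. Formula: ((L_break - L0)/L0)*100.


Formula: Elongation (%) = ((L_break - L0) / L0) * 100
Step 1: Extension = 446 - 426 = 20 mm
Step 2: Elongation = (20 / 426) * 100
Step 3: Elongation = 0.046948 * 100 = 4.6948% ≈ 4.7%

4.7%


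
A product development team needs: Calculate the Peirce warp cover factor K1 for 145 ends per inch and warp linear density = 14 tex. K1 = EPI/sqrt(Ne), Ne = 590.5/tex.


Formula: K1 = EPI / sqrt(Ne), with Ne = 590.5 / tex_warp
Step 1: Ne = 590.5 / 14 = 42.179
Step 2: sqrt(Ne) = sqrt(42.179) = 6.4945
Step 3: K1 = 145 / 6.4945 = 22.3

22.3


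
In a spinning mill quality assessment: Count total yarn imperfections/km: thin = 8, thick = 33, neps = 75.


Formula: Total = thin places + thick places + neps
Total = 8 + 33 + 75
Total = 116 imperfections/km

116 imperfections/km


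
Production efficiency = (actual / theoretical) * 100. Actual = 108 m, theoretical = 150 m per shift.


Formula: Efficiency% = (Actual output / Theoretical output) * 100
Efficiency% = (108 / 150) * 100
Efficiency% = 0.72 * 100 = 72.0%

72.0%


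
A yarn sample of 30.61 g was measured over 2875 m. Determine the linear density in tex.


Formula: Tex = (mass_g / length_m) * 1000
Substituting: Tex = (30.61 / 2875) * 1000
Intermediate: 30.61 / 2875 = 0.01064696 g/m
Tex = 0.01064696 * 1000 = 10.65 tex

10.65 tex


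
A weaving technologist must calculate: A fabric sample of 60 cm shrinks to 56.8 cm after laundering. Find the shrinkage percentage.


Formula: Shrinkage% = ((L_before - L_after) / L_before) * 100
Step 1: Shrinkage = 60 - 56.8 = 3.2 cm
Step 2: Shrinkage% = (3.2 / 60) * 100
Step 3: Shrinkage% = 0.053333 * 100 = 5.3333% ≈ 5.3%

5.3%


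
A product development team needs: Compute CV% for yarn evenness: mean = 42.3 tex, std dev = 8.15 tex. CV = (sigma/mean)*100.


Formula: CV% = (standard deviation / mean) * 100
Step 1: Ratio = 8.15 / 42.3 = 0.192671
Step 2: CV% = 0.192671 * 100 = 19.2671% ≈ 19.3%

19.3%


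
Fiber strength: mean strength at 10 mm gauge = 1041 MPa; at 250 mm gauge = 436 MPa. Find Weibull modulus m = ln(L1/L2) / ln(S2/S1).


Formula: m = ln(L1/L2) / ln(S2/S1)
Step 1: ln(L1/L2) = ln(10/250) = -3.21888
Step 2: S2/S1 = 436/1041 = 0.41883
Step 3: ln(S2/S1) = ln(0.41883) = -0.87029
Step 4: m = -3.21888 / -0.87029 = 3.70

3.70 (Weibull m)


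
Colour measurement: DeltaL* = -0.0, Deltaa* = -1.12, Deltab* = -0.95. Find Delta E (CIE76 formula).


Formula: Delta E = sqrt(dL*^2 + da*^2 + db*^2)
Step 1: dL*^2 = (-0.0)^2 = 0.0
Step 2: da*^2 = (-1.12)^2 = 1.2544
Step 3: db*^2 = (-0.95)^2 = 0.9025
Step 4: Sum = 0.0 + 1.2544 + 0.9025 = 2.1569
Step 5: Delta E = sqrt(2.1569) = 1.47

1.47 Delta E


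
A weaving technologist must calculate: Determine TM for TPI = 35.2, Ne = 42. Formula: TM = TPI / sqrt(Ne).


Formula: TM = TPI / sqrt(Ne)
Step 1: sqrt(Ne) = sqrt(42) = 6.4807
Step 2: TM = 35.2 / 6.4807 = 5.43

5.43 TM


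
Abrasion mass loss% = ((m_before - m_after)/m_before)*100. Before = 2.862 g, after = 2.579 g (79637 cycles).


Formula: Mass loss% = ((m_before - m_after) / m_before) * 100
Step 1: Mass loss = 2.862 - 2.579 = 0.283 g
Step 2: Ratio = 0.283 / 2.862 = 0.0988819
Step 3: Mass loss% = 0.0988819 * 100 = 9.88819% ≈ 9.89%

9.89%


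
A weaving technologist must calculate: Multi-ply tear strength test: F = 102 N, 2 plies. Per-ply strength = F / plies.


Formula: Per-ply strength = Total force / Number of plies
Per-ply = 102 N / 2
Per-ply = 51 N

51 N


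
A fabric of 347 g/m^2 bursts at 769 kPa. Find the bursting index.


Formula: Bursting Index = Bursting Strength / Fabric GSM
BI = 769 kPa / 347 g/m^2
BI = 2.216 kPa/(g/m^2)

2.216 kPa/(g/m^2)


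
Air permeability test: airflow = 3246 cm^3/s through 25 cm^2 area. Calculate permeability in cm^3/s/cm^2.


Formula: Air Permeability = Airflow / Test Area
AP = 3246 cm^3/s / 25 cm^2
AP = 129.8 cm^3/s/cm^2

129.8 cm^3/s/cm^2


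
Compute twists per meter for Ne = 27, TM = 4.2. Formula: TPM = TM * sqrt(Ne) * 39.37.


Formula: TPM = TM * sqrt(Ne) * 39.37
Step 1: sqrt(Ne) = sqrt(27) = 5.1962
Step 2: TM * sqrt(Ne) = 4.2 * 5.1962 = 21.824
Step 3: TPM = 21.824 * 39.37 = 859 twists/m

859 twists/m


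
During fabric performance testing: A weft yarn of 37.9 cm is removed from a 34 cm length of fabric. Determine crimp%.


Formula: Crimp% = ((L_yarn - L_fabric) / L_fabric) * 100
Step 1: Extension = 37.9 - 34 = 3.9 cm
Step 2: Crimp% = (3.9 / 34) * 100
Step 3: Crimp% = 0.114706 * 100 = 11.4706% ≈ 11.5%

11.5%


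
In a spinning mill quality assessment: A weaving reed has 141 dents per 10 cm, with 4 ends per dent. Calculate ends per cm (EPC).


Formula: EPC = (dents per 10 cm * ends per dent) / 10
Step 1: Total ends per 10 cm = 141 * 4 = 564
Step 2: EPC = 564 / 10 = 56.4 ends/cm

56.4 ends/cm


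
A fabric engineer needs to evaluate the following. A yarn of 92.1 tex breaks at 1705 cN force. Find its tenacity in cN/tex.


Formula: Tenacity = Breaking force / Linear density
Tenacity = 1705 cN / 92.1 tex
Tenacity = 18.51 cN/tex

18.51 cN/tex


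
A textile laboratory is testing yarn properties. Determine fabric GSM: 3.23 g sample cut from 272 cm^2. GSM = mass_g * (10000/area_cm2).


Formula: GSM = mass_g / area_m2
Step 1: Convert area: 272 cm^2 = 272 / 10000 = 0.0272 m^2
Step 2: GSM = 3.23 g / 0.0272 m^2 = 118.8 g/m^2

118.8 g/m^2


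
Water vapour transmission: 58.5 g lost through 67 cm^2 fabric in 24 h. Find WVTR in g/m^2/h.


Formula: WVTR = mass_loss / (area * time)
Step 1: Convert area: 67 cm^2 = 0.0067 m^2
Step 2: WVTR = 58.5 g / (0.0067 m^2 * 24 h)
Step 3: WVTR = 58.5 / 0.1608 = 363.8 g/m^2/h

363.8 g/m^2/h


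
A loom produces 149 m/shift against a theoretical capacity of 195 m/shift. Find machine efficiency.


Formula: Efficiency% = (Actual output / Theoretical output) * 100
Efficiency% = (149 / 195) * 100
Efficiency% = 0.764103 * 100 = 76.4103% ≈ 76.4%

76.4%


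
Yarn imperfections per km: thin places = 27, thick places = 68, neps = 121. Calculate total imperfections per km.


Formula: Total = thin places + thick places + neps
Total = 27 + 68 + 121
Total = 216 imperfections/km

216 imperfections/km


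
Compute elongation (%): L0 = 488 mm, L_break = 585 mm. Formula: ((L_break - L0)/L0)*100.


Formula: Elongation (%) = ((L_break - L0) / L0) * 100
Step 1: Extension = 585 - 488 = 97 mm
Step 2: Elongation = (97 / 488) * 100
Step 3: Elongation = 0.19877 * 100 = 19.877% ≈ 19.9%

19.9%


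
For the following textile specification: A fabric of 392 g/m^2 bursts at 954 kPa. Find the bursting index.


Formula: Bursting Index = Bursting Strength / Fabric GSM
BI = 954 kPa / 392 g/m^2
BI = 2.434 kPa/(g/m^2)

2.434 kPa/(g/m^2)


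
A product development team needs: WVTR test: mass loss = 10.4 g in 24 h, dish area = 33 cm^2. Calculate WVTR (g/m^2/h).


Formula: WVTR = mass_loss / (area * time)
Step 1: Convert area: 33 cm^2 = 0.0033 m^2
Step 2: WVTR = 10.4 g / (0.0033 m^2 * 24 h)
Step 3: WVTR = 10.4 / 0.0792 = 131.3 g/m^2/h

131.3 g/m^2/h
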